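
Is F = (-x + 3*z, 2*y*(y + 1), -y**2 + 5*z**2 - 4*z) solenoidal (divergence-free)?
No, ∇·F = 4*y + 10*z - 3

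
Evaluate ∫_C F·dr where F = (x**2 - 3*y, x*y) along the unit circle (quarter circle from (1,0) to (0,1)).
3*pi/4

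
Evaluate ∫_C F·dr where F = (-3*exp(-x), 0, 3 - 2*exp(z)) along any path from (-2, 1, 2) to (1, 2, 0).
-8 - exp(2) + 3*exp(-1)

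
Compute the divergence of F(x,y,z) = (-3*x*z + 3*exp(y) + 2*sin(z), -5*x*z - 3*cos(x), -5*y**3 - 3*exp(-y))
-3*z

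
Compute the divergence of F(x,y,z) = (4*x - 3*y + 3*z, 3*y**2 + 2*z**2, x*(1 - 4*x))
6*y + 4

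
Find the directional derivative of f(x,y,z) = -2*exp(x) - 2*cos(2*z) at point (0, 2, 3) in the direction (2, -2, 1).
-4/3 + 4*sin(6)/3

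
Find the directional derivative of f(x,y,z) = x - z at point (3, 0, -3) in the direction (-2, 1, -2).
0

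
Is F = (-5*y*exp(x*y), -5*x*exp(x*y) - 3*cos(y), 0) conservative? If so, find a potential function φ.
Yes, F is conservative. φ = -5*exp(x*y) - 3*sin(y)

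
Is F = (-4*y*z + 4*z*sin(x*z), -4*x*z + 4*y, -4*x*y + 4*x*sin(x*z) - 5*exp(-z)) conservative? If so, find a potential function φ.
Yes, F is conservative. φ = -4*x*y*z + 2*y**2 - 4*cos(x*z) + 5*exp(-z)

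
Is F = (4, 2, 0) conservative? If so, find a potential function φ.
Yes, F is conservative. φ = 4*x + 2*y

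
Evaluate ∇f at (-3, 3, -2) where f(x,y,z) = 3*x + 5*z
(3, 0, 5)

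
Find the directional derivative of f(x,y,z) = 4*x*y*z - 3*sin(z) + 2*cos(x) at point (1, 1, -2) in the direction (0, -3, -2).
2*sqrt(13)*(3*cos(2) + 8)/13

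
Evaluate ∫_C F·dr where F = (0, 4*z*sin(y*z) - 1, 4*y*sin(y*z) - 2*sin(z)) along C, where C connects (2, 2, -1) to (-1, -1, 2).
-2*cos(1) + 2*cos(2) + 3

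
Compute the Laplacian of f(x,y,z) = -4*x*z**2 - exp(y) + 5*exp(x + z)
-8*x - exp(y) + 10*exp(x + z)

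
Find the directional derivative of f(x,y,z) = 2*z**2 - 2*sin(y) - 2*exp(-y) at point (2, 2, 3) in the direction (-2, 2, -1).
-4 + 4*exp(-2)/3 - 4*cos(2)/3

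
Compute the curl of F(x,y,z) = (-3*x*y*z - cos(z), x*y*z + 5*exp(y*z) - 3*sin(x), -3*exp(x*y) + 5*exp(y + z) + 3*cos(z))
(-x*y - 3*x*exp(x*y) - 5*y*exp(y*z) + 5*exp(y + z), -3*x*y + 3*y*exp(x*y) + sin(z), 3*x*z + y*z - 3*cos(x))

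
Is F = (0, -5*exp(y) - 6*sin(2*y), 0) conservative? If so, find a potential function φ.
Yes, F is conservative. φ = -5*exp(y) + 3*cos(2*y)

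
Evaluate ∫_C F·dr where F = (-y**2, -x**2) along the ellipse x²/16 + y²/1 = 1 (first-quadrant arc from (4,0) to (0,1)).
-8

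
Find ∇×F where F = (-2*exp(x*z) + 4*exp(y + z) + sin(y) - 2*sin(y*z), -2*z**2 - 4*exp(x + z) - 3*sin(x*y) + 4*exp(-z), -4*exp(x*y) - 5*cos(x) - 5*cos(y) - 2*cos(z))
(-4*x*exp(x*y) + 4*z + 4*exp(x + z) + 5*sin(y) + 4*exp(-z), -2*x*exp(x*z) + 4*y*exp(x*y) - 2*y*cos(y*z) + 4*exp(y + z) - 5*sin(x), -3*y*cos(x*y) + 2*z*cos(y*z) - 4*exp(x + z) - 4*exp(y + z) - cos(y))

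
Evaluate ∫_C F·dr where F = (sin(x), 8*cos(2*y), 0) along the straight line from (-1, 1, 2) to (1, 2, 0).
-4*sin(2) + 4*sin(4)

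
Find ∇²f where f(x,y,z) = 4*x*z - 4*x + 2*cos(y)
-2*cos(y)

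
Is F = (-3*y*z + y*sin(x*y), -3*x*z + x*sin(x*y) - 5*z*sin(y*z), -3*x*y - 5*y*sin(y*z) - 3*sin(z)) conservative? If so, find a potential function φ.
Yes, F is conservative. φ = -3*x*y*z + 3*cos(z) - cos(x*y) + 5*cos(y*z)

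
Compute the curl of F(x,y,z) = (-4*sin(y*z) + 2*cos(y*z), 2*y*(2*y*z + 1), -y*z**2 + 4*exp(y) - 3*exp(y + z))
(-4*y**2 - z**2 + 4*exp(y) - 3*exp(y + z), -2*y*(sin(y*z) + 2*cos(y*z)), 2*z*(sin(y*z) + 2*cos(y*z)))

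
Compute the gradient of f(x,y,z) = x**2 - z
(2*x, 0, -1)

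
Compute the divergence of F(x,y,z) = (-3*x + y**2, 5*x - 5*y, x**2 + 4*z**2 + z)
8*z - 7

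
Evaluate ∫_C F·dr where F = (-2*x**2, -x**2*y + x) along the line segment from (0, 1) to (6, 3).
-198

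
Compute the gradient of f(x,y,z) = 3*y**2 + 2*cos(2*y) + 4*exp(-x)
(-4*exp(-x), 6*y - 4*sin(2*y), 0)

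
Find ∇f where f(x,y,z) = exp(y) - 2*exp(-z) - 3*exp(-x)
(3*exp(-x), exp(y), 2*exp(-z))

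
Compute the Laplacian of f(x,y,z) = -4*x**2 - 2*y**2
-12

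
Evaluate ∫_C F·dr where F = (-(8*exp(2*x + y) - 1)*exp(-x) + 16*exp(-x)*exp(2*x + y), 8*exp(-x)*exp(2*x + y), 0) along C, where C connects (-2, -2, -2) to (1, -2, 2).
(-8 + 7*exp(3) + exp(6))*exp(-4)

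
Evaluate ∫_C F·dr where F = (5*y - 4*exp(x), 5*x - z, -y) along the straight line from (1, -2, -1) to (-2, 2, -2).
-4 - 4*exp(-2) + 4*E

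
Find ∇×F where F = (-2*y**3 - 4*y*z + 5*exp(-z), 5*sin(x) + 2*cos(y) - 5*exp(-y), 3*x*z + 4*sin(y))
(4*cos(y), -4*y - 3*z - 5*exp(-z), 6*y**2 + 4*z + 5*cos(x))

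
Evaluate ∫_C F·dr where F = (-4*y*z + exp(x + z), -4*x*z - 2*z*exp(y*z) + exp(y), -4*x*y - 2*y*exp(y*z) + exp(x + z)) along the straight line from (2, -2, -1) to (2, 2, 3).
-2*exp(6) - 32 - E - exp(-2) + 3*exp(2) + exp(5)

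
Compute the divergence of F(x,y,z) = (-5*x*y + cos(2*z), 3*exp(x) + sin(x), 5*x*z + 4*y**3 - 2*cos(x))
5*x - 5*y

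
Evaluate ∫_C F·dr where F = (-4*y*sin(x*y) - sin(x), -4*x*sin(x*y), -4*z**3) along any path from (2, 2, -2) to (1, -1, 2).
-cos(2) - 4*cos(4) + 5*cos(1)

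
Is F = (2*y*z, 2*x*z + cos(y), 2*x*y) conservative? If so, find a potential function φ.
Yes, F is conservative. φ = 2*x*y*z + sin(y)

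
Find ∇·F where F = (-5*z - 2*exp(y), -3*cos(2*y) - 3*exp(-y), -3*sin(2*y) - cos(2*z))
6*sin(2*y) + 2*sin(2*z) + 3*exp(-y)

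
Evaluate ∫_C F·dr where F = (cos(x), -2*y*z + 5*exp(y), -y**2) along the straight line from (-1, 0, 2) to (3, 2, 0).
-5 + sin(3) + sin(1) + 5*exp(2)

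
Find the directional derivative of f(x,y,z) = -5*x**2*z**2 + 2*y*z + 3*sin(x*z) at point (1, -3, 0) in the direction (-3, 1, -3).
9*sqrt(19)/19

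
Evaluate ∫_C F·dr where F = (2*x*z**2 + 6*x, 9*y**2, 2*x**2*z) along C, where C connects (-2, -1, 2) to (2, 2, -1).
15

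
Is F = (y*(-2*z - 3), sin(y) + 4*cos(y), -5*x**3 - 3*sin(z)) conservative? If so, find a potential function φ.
No, ∇×F = (0, 15*x**2 - 2*y, 2*z + 3) ≠ 0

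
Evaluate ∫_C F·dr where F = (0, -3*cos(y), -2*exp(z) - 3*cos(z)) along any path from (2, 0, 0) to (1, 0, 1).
-2*E - 3*sin(1) + 2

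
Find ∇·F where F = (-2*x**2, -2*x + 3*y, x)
3 - 4*x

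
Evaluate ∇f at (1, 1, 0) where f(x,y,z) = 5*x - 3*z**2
(5, 0, 0)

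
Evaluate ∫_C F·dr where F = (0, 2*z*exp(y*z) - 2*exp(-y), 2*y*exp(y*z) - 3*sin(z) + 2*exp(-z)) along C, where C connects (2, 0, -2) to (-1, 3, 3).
-4 + 3*cos(3) - 3*cos(2) + 2*exp(2) + 2*exp(9)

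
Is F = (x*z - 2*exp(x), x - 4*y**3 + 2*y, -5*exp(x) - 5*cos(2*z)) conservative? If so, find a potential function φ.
No, ∇×F = (0, x + 5*exp(x), 1) ≠ 0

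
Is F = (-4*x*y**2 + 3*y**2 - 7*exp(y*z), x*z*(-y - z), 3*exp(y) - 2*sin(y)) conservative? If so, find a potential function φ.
No, ∇×F = (x*y + 2*x*z + 3*exp(y) - 2*cos(y), -7*y*exp(y*z), 8*x*y - 6*y - z*(y + z) + 7*z*exp(y*z)) ≠ 0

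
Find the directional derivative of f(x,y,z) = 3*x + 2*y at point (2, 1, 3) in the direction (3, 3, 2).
15*sqrt(22)/22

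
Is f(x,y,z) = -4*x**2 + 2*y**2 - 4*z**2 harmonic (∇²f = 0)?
No, ∇²f = -12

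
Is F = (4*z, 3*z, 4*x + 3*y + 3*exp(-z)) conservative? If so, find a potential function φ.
Yes, F is conservative. φ = 4*x*z + 3*y*z - 3*exp(-z)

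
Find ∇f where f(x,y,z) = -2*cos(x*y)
(2*y*sin(x*y), 2*x*sin(x*y), 0)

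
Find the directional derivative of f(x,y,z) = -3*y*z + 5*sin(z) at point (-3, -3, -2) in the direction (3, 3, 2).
sqrt(22)*(5*cos(2) + 18)/11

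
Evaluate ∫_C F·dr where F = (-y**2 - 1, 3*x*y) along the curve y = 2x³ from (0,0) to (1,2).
25/7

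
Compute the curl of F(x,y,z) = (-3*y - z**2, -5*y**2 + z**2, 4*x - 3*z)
(-2*z, -2*z - 4, 3)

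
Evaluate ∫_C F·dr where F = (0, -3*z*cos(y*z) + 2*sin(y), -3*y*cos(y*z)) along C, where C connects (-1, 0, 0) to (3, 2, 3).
-2*cos(2) - 3*sin(6) + 2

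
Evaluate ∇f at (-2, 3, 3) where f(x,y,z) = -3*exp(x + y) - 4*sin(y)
(-3*E, -3*E - 4*cos(3), 0)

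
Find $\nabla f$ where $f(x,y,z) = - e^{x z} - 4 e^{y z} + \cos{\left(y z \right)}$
(-z*exp(x*z), -z*(4*exp(y*z) + sin(y*z)), -x*exp(x*z) - 4*y*exp(y*z) - y*sin(y*z))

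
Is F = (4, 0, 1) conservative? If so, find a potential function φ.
Yes, F is conservative. φ = 4*x + z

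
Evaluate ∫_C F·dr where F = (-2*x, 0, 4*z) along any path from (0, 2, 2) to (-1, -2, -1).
-7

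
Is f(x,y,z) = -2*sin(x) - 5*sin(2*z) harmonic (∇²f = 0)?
No, ∇²f = 2*sin(x) + 20*sin(2*z)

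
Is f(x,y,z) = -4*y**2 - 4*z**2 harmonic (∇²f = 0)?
No, ∇²f = -16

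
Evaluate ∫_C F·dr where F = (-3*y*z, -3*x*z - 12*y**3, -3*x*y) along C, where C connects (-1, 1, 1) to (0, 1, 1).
-3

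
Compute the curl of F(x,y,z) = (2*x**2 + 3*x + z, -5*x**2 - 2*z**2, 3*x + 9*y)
(4*z + 9, -2, -10*x)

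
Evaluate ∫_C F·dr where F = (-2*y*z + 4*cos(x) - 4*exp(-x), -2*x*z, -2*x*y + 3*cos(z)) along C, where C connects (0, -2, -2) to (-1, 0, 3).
-4 - 4*sin(1) + 3*sin(3) + 3*sin(2) + 4*E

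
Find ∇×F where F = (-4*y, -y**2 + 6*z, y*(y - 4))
(2*y - 10, 0, 4)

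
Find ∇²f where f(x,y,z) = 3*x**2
6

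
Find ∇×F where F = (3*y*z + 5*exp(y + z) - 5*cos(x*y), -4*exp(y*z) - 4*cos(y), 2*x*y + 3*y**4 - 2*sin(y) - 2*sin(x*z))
(2*x + 12*y**3 + 4*y*exp(y*z) - 2*cos(y), y + 2*z*cos(x*z) + 5*exp(y + z), -5*x*sin(x*y) - 3*z - 5*exp(y + z))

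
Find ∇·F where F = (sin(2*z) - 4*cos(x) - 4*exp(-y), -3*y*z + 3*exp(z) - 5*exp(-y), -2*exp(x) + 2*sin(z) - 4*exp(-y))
-3*z + 4*sin(x) + 2*cos(z) + 5*exp(-y)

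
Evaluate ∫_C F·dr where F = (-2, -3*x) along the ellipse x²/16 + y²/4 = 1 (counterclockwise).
-24*pi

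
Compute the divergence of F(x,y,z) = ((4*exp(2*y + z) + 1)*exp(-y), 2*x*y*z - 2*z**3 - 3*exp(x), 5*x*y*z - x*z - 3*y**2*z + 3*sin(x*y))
5*x*y + 2*x*z - x - 3*y**2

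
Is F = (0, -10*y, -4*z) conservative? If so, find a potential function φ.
Yes, F is conservative. φ = -5*y**2 - 2*z**2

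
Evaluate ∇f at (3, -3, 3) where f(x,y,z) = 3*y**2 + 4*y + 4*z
(0, -14, 4)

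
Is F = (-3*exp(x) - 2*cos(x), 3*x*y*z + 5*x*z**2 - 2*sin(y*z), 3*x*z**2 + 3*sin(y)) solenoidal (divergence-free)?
No, ∇·F = 9*x*z - 2*z*cos(y*z) - 3*exp(x) + 2*sin(x)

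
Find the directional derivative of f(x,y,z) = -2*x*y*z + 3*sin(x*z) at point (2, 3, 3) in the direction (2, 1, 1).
sqrt(6)*(-10 + 4*cos(6))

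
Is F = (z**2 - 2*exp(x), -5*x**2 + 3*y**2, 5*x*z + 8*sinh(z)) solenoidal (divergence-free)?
No, ∇·F = 5*x + 6*y - 2*exp(x) + 8*cosh(z)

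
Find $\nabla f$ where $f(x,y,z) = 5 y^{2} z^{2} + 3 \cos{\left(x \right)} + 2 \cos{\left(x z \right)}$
(-2*z*sin(x*z) - 3*sin(x), 10*y*z**2, -2*x*sin(x*z) + 10*y**2*z)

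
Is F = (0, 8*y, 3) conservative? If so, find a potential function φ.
Yes, F is conservative. φ = 4*y**2 + 3*z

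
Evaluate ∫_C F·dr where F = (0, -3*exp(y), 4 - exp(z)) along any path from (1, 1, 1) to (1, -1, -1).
-8 + 8*sinh(1)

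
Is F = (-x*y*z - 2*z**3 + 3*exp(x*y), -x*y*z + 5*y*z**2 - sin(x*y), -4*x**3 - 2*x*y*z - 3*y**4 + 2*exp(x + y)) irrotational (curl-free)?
No, ∇×F = (x*y - 2*x*z - 12*y**3 - 10*y*z + 2*exp(x + y), 12*x**2 - x*y + 2*y*z - 6*z**2 - 2*exp(x + y), x*z - 3*x*exp(x*y) - y*z - y*cos(x*y))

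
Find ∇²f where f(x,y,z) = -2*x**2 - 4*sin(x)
4*sin(x) - 4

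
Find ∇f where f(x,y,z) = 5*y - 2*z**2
(0, 5, -4*z)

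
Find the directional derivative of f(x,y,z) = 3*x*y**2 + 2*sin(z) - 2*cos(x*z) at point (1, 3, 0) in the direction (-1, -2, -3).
-69*sqrt(14)/14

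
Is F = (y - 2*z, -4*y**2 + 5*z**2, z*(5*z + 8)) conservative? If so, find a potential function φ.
No, ∇×F = (-10*z, -2, -1) ≠ 0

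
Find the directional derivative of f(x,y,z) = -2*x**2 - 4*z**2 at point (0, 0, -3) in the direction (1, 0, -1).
-12*sqrt(2)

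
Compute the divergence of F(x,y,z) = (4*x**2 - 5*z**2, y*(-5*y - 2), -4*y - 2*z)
8*x - 10*y - 4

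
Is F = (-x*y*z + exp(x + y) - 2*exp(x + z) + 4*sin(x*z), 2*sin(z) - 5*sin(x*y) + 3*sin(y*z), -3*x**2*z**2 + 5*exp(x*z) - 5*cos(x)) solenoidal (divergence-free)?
No, ∇·F = -6*x**2*z + 5*x*exp(x*z) - 5*x*cos(x*y) - y*z + 4*z*cos(x*z) + 3*z*cos(y*z) + exp(x + y) - 2*exp(x + z)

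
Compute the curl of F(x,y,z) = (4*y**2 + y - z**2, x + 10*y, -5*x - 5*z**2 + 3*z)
(0, 5 - 2*z, -8*y)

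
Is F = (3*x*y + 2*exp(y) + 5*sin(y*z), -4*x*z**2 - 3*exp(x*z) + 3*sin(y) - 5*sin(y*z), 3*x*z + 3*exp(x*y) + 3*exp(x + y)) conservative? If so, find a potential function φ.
No, ∇×F = (8*x*z + 3*x*exp(x*y) + 3*x*exp(x*z) + 5*y*cos(y*z) + 3*exp(x + y), -3*y*exp(x*y) + 5*y*cos(y*z) - 3*z - 3*exp(x + y), -3*x - 4*z**2 - 3*z*exp(x*z) - 5*z*cos(y*z) - 2*exp(y)) ≠ 0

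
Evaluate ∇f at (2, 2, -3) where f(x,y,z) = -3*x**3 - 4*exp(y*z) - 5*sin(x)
(-36 - 5*cos(2), 12*exp(-6), -8*exp(-6))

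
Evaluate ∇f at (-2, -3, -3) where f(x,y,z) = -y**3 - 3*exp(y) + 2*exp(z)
(0, -27 - 3*exp(-3), 2*exp(-3))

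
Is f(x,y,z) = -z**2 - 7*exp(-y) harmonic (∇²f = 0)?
No, ∇²f = -2 - 7*exp(-y)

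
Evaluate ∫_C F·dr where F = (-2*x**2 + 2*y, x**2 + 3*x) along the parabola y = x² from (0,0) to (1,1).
5/2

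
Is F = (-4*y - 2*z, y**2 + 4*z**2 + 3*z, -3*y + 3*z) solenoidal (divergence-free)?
No, ∇·F = 2*y + 3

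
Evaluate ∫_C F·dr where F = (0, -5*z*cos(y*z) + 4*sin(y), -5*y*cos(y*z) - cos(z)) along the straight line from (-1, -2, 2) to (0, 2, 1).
-4*sin(2) - sin(1) - 5*sin(4)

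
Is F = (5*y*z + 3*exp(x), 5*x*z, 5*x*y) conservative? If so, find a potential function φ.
Yes, F is conservative. φ = 5*x*y*z + 3*exp(x)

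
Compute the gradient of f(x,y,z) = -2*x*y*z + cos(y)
(-2*y*z, -2*x*z - sin(y), -2*x*y)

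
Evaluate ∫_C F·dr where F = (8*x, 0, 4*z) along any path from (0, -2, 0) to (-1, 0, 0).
4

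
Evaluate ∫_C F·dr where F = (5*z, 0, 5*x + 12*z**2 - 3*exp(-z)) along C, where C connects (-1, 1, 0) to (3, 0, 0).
0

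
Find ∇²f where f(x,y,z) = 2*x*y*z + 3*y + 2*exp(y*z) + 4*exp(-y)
2*y**2*exp(y*z) + 2*z**2*exp(y*z) + 4*exp(-y)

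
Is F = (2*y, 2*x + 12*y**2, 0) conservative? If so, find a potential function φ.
Yes, F is conservative. φ = 2*y*(x + 2*y**2)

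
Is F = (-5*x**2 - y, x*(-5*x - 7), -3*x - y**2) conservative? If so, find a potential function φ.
No, ∇×F = (-2*y, 3, -10*x - 6) ≠ 0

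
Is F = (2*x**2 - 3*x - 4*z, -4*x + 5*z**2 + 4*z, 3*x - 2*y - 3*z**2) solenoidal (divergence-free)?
No, ∇·F = 4*x - 6*z - 3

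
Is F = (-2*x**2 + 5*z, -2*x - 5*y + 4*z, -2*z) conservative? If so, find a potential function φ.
No, ∇×F = (-4, 5, -2) ≠ 0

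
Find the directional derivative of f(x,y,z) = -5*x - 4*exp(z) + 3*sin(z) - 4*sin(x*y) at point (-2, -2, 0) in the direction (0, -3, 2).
-2*sqrt(13)*(12*cos(4) + 1)/13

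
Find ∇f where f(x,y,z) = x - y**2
(1, -2*y, 0)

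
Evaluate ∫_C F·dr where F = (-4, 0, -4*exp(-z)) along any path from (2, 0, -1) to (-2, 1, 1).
16 - 8*sinh(1)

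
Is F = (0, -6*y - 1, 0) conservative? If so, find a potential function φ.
Yes, F is conservative. φ = y*(-3*y - 1)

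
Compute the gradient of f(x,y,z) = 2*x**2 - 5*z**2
(4*x, 0, -10*z)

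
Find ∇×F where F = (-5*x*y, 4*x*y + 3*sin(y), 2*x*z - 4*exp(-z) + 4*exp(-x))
(0, -2*z + 4*exp(-x), 5*x + 4*y)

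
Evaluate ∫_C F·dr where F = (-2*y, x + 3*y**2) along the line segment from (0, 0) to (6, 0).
0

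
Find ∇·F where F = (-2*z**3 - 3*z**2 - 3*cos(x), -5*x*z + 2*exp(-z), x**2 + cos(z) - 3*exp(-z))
3*sin(x) - sin(z) + 3*exp(-z)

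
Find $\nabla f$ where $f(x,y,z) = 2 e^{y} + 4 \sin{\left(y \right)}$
(0, 2*exp(y) + 4*cos(y), 0)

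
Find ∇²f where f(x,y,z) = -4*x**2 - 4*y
-8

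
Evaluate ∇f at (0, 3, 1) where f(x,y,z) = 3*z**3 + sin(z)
(0, 0, cos(1) + 9)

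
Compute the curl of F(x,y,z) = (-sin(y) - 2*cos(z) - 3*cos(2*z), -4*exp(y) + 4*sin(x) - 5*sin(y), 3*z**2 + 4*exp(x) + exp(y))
(exp(y), -4*exp(x) + 2*sin(z) + 6*sin(2*z), 4*cos(x) + cos(y))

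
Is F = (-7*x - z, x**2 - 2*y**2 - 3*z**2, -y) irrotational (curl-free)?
No, ∇×F = (6*z - 1, -1, 2*x)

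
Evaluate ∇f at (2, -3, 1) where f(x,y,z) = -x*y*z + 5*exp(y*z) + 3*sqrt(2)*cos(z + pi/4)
(3, -2 + 5*exp(-3), -3*sqrt(2)*sin(pi/4 + 1) - 15*exp(-3) + 6)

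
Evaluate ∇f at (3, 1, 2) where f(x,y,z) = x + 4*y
(1, 4, 0)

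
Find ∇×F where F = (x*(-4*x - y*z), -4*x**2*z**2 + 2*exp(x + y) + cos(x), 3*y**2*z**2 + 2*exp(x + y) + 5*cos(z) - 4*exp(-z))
(8*x**2*z + 6*y*z**2 + 2*exp(x + y), -x*y - 2*exp(x + y), -8*x*z**2 + x*z + 2*exp(x + y) - sin(x))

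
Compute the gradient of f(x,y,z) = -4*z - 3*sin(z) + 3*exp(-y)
(0, -3*exp(-y), -3*cos(z) - 4)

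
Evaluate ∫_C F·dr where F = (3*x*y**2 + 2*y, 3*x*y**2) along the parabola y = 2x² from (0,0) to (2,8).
21344/21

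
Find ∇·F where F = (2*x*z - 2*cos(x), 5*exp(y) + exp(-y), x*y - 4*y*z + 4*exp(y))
-4*y + 2*z + 5*exp(y) + 2*sin(x) - exp(-y)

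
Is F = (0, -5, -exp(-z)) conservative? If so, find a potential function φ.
Yes, F is conservative. φ = -5*y + exp(-z)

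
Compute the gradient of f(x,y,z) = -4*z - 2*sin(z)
(0, 0, -2*cos(z) - 4)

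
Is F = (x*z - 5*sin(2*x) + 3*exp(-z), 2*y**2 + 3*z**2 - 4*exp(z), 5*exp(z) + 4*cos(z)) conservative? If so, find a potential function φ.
No, ∇×F = (-6*z + 4*exp(z), x - 3*exp(-z), 0) ≠ 0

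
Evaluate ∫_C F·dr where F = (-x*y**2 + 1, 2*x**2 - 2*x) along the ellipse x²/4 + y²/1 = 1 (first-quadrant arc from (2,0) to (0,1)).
13/3 - pi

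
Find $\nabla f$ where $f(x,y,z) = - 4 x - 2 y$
(-4, -2, 0)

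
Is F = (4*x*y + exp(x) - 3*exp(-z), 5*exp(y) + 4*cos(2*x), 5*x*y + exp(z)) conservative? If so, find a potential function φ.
No, ∇×F = (5*x, -5*y + 3*exp(-z), -4*x - 8*sin(2*x)) ≠ 0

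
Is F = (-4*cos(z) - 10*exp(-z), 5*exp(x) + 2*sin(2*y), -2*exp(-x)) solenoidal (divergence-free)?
No, ∇·F = 4*cos(2*y)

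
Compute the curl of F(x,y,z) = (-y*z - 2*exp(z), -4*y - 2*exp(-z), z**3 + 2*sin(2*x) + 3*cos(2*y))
(-6*sin(2*y) - 2*exp(-z), -y - 2*exp(z) - 4*cos(2*x), z)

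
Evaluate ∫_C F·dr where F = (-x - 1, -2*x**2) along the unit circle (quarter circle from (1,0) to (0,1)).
1/6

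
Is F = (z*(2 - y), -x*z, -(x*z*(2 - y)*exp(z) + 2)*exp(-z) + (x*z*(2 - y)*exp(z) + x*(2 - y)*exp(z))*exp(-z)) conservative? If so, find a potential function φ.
Yes, F is conservative. φ = (x*z*(2 - y)*exp(z) + 2)*exp(-z)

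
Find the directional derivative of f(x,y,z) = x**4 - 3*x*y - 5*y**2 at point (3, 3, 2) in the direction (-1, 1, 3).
-138*sqrt(11)/11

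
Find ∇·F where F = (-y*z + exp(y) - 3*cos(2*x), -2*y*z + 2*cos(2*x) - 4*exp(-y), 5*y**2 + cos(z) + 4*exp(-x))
-2*z + 6*sin(2*x) - sin(z) + 4*exp(-y)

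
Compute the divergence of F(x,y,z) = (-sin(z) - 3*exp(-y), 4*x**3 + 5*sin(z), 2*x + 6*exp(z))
6*exp(z)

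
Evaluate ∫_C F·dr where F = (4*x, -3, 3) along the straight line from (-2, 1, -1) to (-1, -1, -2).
-3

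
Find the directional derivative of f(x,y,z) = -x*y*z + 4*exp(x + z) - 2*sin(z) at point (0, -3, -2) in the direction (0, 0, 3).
4*exp(-2) - 2*cos(2)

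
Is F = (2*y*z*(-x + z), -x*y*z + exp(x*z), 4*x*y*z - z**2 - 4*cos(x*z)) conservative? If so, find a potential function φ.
No, ∇×F = (x*(y + 4*z - exp(x*z)), -2*x*y - 4*z*sin(x*z), z*(2*x - y - 2*z + exp(x*z))) ≠ 0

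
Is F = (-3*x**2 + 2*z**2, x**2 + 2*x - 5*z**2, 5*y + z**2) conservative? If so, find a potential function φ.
No, ∇×F = (10*z + 5, 4*z, 2*x + 2) ≠ 0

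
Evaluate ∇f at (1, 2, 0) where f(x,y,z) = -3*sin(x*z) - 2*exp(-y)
(0, 2*exp(-2), -3)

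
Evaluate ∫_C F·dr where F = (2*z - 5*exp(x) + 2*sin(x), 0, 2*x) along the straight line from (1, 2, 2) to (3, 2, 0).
-5*exp(3) - 4 + 2*cos(1) - 2*cos(3) + 5*E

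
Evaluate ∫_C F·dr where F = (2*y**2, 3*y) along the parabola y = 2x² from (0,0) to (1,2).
38/5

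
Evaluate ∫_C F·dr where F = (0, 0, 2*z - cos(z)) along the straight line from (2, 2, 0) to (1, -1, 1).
1 - sin(1)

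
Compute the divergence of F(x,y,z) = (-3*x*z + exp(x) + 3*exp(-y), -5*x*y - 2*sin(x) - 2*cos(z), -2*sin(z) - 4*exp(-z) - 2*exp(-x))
-5*x - 3*z + exp(x) - 2*cos(z) + 4*exp(-z)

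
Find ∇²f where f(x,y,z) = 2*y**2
4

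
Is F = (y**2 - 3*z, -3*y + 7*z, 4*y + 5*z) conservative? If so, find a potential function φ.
No, ∇×F = (-3, -3, -2*y) ≠ 0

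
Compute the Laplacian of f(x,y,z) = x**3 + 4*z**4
6*x + 48*z**2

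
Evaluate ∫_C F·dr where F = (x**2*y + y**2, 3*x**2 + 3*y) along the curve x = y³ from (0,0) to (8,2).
13554/35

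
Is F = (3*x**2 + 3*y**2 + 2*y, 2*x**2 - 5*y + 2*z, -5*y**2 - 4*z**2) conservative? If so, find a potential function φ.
No, ∇×F = (-10*y - 2, 0, 4*x - 6*y - 2) ≠ 0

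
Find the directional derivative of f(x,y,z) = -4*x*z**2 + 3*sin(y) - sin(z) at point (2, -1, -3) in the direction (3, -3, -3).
sqrt(3)*(-28 - cos(1) + cos(3)/3)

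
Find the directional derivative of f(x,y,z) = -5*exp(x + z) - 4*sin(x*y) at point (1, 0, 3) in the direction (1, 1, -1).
-4*sqrt(3)/3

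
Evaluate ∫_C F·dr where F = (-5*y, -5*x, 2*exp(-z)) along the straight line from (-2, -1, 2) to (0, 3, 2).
10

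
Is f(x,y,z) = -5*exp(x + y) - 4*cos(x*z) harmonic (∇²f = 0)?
No, ∇²f = 4*x**2*cos(x*z) + 4*z**2*cos(x*z) - 10*exp(x + y)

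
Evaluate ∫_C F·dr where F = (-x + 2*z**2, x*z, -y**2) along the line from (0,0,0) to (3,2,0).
-9/2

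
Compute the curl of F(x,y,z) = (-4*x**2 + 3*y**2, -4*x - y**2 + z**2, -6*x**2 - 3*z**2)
(-2*z, 12*x, -6*y - 4)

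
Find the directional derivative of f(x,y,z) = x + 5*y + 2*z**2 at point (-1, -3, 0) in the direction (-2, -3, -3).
-17*sqrt(22)/22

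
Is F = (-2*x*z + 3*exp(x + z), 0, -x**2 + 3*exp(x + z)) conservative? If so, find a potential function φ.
Yes, F is conservative. φ = -x**2*z + 3*exp(x + z)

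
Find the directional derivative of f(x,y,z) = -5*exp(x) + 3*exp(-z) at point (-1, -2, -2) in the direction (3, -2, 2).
3*sqrt(17)*(-2*exp(3) - 5)*exp(-1)/17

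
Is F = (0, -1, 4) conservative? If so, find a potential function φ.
Yes, F is conservative. φ = -y + 4*z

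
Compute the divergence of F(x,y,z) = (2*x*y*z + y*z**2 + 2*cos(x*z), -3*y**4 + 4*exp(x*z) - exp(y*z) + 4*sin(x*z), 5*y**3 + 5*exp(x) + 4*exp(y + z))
-12*y**3 + 2*y*z - z*exp(y*z) - 2*z*sin(x*z) + 4*exp(y + z)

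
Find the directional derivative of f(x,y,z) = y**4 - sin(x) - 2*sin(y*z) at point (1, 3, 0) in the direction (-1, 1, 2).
sqrt(6)*(cos(1) + 96)/6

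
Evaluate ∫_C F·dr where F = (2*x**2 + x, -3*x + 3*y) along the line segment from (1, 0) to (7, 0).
252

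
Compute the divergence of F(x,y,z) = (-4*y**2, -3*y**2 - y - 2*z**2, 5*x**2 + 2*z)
1 - 6*y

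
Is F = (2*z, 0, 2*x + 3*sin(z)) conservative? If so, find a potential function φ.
Yes, F is conservative. φ = 2*x*z - 3*cos(z)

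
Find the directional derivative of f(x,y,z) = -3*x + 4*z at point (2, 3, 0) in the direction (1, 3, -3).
-15*sqrt(19)/19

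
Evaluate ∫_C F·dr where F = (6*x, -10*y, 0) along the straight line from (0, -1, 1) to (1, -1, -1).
3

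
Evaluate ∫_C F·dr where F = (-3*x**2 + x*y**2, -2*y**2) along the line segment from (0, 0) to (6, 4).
-344/3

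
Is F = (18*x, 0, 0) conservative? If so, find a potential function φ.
Yes, F is conservative. φ = 9*x**2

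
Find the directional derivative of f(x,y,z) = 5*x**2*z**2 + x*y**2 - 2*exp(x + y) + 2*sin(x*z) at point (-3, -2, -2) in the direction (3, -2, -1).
-sqrt(14)*(1 + 3*exp(5)*cos(6) + 96*exp(5))*exp(-5)/7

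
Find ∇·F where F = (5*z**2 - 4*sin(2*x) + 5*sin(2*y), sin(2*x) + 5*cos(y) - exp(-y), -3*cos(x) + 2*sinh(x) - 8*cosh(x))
-5*sin(y) - 8*cos(2*x) + exp(-y)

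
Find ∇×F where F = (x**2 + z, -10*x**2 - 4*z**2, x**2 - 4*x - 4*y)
(8*z - 4, 5 - 2*x, -20*x)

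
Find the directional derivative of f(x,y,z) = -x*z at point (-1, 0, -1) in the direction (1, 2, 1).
sqrt(6)/3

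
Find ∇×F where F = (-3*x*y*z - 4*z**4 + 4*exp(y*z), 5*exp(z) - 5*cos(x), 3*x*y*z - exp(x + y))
(3*x*z - 5*exp(z) - exp(x + y), -3*x*y - 3*y*z + 4*y*exp(y*z) - 16*z**3 + exp(x + y), 3*x*z - 4*z*exp(y*z) + 5*sin(x))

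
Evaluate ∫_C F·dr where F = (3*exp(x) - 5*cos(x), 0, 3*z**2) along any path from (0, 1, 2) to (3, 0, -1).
-12 - 5*sin(3) + 3*exp(3)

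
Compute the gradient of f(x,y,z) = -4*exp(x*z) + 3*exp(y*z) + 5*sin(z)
(-4*z*exp(x*z), 3*z*exp(y*z), -4*x*exp(x*z) + 3*y*exp(y*z) + 5*cos(z))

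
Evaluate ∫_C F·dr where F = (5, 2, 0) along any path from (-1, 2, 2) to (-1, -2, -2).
-8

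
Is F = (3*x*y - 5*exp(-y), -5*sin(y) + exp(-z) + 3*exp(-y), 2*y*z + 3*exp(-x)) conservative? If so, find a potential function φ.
No, ∇×F = (2*z + exp(-z), 3*exp(-x), -3*x - 5*exp(-y)) ≠ 0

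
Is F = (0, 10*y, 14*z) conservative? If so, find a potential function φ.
Yes, F is conservative. φ = 5*y**2 + 7*z**2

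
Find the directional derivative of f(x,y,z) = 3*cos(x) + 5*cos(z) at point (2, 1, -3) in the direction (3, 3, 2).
sqrt(22)*(-9*sin(2) + 10*sin(3))/22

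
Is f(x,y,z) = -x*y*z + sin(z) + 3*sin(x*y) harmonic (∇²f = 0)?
No, ∇²f = -3*x**2*sin(x*y) - 3*y**2*sin(x*y) - sin(z)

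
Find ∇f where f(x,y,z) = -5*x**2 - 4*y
(-10*x, -4, 0)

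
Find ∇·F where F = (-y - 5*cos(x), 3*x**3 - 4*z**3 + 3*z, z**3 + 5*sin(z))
3*z**2 + 5*sin(x) + 5*cos(z)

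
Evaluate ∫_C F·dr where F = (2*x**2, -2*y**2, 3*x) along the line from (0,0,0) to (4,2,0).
112/3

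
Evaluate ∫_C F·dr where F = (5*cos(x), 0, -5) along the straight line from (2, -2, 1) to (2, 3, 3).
-10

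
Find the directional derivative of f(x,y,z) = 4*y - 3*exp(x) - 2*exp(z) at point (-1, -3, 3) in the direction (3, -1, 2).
sqrt(14)*(-4*E*(1 + exp(3)) - 9)*exp(-1)/14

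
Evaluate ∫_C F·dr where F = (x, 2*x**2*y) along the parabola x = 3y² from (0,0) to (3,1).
15/2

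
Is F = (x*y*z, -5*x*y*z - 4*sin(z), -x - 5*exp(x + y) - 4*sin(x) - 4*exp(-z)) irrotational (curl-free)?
No, ∇×F = (5*x*y - 5*exp(x + y) + 4*cos(z), x*y + 5*exp(x + y) + 4*cos(x) + 1, z*(-x - 5*y))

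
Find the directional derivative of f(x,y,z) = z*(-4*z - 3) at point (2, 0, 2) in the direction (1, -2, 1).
-19*sqrt(6)/6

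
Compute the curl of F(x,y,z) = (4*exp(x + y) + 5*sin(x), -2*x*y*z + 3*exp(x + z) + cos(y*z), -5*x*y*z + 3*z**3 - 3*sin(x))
(2*x*y - 5*x*z + y*sin(y*z) - 3*exp(x + z), 5*y*z + 3*cos(x), -2*y*z - 4*exp(x + y) + 3*exp(x + z))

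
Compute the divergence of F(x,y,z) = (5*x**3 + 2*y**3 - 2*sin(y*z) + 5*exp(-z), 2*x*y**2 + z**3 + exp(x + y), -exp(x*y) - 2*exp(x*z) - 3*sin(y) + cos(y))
15*x**2 + 4*x*y - 2*x*exp(x*z) + exp(x + y)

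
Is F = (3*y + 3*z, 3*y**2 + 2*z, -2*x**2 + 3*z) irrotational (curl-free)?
No, ∇×F = (-2, 4*x + 3, -3)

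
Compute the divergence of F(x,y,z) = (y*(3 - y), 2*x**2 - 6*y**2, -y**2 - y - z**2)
-12*y - 2*z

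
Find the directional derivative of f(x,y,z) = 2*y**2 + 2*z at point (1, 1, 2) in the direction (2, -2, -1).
-10/3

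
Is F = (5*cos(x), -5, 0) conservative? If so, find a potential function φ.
Yes, F is conservative. φ = -5*y + 5*sin(x)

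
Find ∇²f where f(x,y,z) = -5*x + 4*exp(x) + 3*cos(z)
4*exp(x) - 3*cos(z)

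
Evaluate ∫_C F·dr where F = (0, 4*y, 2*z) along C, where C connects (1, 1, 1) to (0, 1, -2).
3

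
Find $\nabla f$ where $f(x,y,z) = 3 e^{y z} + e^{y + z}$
(0, 3*z*exp(y*z) + exp(y + z), 3*y*exp(y*z) + exp(y + z))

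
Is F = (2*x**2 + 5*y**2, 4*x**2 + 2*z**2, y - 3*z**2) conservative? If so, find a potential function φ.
No, ∇×F = (1 - 4*z, 0, 8*x - 10*y) ≠ 0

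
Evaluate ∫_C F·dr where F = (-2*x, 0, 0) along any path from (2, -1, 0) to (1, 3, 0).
3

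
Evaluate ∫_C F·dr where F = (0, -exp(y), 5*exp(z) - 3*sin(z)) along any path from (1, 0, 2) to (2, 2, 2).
1 - exp(2)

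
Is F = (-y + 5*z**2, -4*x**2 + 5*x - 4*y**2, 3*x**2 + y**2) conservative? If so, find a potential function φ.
No, ∇×F = (2*y, -6*x + 10*z, 6 - 8*x) ≠ 0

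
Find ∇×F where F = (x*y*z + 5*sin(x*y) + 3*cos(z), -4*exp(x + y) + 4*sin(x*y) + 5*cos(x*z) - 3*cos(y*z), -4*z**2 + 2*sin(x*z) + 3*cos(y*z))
(5*x*sin(x*z) - 3*y*sin(y*z) - 3*z*sin(y*z), x*y - 2*z*cos(x*z) - 3*sin(z), -x*z - 5*x*cos(x*y) + 4*y*cos(x*y) - 5*z*sin(x*z) - 4*exp(x + y))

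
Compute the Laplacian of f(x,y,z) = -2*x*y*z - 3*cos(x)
3*cos(x)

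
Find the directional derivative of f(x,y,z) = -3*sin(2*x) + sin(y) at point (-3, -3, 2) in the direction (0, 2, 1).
2*sqrt(5)*cos(3)/5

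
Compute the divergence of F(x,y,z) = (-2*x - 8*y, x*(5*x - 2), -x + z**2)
2*z - 2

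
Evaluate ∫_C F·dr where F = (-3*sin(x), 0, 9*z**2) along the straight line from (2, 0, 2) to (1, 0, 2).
-3*cos(2) + 3*cos(1)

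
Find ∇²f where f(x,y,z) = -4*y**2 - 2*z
-8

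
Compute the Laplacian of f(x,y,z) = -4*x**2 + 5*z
-8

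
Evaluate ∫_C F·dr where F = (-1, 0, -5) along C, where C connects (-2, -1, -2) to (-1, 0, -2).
-1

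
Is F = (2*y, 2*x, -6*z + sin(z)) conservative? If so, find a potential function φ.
Yes, F is conservative. φ = 2*x*y - 3*z**2 - cos(z)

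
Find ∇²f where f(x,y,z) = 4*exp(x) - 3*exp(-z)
4*exp(x) - 3*exp(-z)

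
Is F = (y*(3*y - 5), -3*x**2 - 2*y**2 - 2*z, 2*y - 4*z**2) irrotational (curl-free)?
No, ∇×F = (4, 0, -6*x - 6*y + 5)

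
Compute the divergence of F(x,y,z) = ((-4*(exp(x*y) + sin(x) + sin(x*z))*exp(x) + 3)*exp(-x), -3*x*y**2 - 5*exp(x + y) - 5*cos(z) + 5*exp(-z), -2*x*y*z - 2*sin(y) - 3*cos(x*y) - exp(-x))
-8*x*y - 4*y*exp(x*y) - 4*z*cos(x*z) - 5*exp(x + y) - 4*cos(x) - 3*exp(-x)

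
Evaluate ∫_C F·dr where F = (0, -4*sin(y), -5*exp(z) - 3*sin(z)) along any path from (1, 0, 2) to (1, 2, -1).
-4 - 5*exp(-1) + cos(2) + 3*cos(1) + 5*exp(2)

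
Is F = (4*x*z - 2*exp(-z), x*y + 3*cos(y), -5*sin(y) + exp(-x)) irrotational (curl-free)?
No, ∇×F = (-5*cos(y), 4*x + 2*exp(-z) + exp(-x), y)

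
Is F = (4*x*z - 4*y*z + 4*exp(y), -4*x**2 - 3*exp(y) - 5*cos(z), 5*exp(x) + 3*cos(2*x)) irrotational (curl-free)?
No, ∇×F = (-5*sin(z), 4*x - 4*y - 5*exp(x) + 6*sin(2*x), -8*x + 4*z - 4*exp(y))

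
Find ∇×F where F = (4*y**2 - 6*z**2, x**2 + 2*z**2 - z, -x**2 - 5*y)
(-4*z - 4, 2*x - 12*z, 2*x - 8*y)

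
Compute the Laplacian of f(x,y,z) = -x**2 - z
-2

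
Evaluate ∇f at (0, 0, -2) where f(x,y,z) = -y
(0, -1, 0)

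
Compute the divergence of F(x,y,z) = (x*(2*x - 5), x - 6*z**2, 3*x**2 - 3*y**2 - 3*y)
4*x - 5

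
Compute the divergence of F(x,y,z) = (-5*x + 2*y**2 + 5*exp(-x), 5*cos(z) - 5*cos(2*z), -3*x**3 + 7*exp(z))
7*exp(z) - 5 - 5*exp(-x)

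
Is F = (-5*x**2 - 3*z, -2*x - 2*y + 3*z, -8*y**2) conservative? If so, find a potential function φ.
No, ∇×F = (-16*y - 3, -3, -2) ≠ 0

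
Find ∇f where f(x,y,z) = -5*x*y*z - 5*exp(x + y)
(-5*y*z - 5*exp(x + y), -5*x*z - 5*exp(x + y), -5*x*y)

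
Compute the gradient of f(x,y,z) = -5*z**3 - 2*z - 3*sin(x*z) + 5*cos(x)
(-3*z*cos(x*z) - 5*sin(x), 0, -3*x*cos(x*z) - 15*z**2 - 2)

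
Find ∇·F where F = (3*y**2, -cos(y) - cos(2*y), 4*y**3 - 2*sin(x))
(4*cos(y) + 1)*sin(y)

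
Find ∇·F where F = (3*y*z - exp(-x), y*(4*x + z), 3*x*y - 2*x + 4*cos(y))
4*x + z + exp(-x)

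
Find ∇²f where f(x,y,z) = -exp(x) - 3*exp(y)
-exp(x) - 3*exp(y)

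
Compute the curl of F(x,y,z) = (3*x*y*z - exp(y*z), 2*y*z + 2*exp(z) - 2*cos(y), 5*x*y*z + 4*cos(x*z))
(5*x*z - 2*y - 2*exp(z), 3*x*y - 5*y*z - y*exp(y*z) + 4*z*sin(x*z), z*(-3*x + exp(y*z)))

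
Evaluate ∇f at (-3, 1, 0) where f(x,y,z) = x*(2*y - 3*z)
(2, -6, 9)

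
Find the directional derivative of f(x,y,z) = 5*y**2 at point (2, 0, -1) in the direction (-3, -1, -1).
0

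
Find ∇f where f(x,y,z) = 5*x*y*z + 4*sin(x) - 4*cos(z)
(5*y*z + 4*cos(x), 5*x*z, 5*x*y + 4*sin(z))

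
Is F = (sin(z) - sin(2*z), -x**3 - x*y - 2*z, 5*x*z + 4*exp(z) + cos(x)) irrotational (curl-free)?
No, ∇×F = (2, -5*z + sin(x) + cos(z) - 2*cos(2*z), -3*x**2 - y)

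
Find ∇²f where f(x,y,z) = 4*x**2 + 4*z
8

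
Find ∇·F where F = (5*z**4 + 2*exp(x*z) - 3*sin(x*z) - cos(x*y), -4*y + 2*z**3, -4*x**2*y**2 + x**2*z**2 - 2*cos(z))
2*x**2*z + y*sin(x*y) + 2*z*exp(x*z) - 3*z*cos(x*z) + 2*sin(z) - 4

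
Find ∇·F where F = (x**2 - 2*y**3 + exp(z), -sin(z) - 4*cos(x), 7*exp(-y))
2*x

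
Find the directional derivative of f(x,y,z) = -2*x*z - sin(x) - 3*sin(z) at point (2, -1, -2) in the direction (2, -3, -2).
4*sqrt(17)*(cos(2) + 4)/17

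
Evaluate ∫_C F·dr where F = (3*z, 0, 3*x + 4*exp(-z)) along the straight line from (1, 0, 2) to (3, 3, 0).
-10 + 4*exp(-2)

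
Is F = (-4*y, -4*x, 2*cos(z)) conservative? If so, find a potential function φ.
Yes, F is conservative. φ = -4*x*y + 2*sin(z)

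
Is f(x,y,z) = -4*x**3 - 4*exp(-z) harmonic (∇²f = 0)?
No, ∇²f = -24*x - 4*exp(-z)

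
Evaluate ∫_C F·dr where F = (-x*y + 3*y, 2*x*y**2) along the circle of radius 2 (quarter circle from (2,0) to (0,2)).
8/3 - pi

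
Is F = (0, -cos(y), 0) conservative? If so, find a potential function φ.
Yes, F is conservative. φ = -sin(y)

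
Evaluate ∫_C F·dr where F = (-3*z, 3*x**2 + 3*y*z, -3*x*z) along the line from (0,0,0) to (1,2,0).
2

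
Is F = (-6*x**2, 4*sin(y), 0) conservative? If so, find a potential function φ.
Yes, F is conservative. φ = -2*x**3 - 4*cos(y)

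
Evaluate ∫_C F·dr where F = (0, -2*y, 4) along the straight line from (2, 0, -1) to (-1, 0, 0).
4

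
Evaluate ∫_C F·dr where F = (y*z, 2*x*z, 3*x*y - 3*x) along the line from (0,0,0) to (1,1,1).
1/2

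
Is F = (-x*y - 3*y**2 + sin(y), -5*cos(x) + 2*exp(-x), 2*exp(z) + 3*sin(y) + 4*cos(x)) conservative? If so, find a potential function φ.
No, ∇×F = (3*cos(y), 4*sin(x), x + 6*y + 5*sin(x) - cos(y) - 2*exp(-x)) ≠ 0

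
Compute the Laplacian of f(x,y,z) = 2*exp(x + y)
4*exp(x + y)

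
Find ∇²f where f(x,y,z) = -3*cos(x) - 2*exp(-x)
3*cos(x) - 2*exp(-x)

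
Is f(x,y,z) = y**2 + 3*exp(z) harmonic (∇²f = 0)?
No, ∇²f = 3*exp(z) + 2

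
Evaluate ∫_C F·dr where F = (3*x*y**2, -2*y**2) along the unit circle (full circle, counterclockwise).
0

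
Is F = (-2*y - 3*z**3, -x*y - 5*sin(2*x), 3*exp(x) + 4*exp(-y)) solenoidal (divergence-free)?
No, ∇·F = -x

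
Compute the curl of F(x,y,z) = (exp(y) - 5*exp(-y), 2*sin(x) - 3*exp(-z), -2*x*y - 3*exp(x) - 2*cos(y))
(-2*x + 2*sin(y) - 3*exp(-z), 2*y + 3*exp(x), -exp(y) + 2*cos(x) - 5*exp(-y))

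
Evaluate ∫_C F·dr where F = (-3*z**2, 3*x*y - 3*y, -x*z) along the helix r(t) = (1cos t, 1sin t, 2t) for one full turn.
-48*pi**2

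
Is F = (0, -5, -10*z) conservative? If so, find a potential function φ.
Yes, F is conservative. φ = -5*y - 5*z**2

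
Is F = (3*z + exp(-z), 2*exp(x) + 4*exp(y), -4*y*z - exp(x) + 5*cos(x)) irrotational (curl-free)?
No, ∇×F = (-4*z, exp(x) + 5*sin(x) + 3 - exp(-z), 2*exp(x))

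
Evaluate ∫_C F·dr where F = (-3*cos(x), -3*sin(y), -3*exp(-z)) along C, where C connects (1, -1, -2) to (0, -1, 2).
-6*sinh(2) + 3*sin(1)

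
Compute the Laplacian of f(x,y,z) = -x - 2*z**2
-4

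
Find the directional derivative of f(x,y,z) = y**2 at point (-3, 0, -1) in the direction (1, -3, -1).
0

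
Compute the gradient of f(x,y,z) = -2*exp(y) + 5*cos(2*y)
(0, -2*exp(y) - 10*sin(2*y), 0)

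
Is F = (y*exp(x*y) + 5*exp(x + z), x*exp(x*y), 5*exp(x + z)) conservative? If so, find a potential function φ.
Yes, F is conservative. φ = exp(x*y) + 5*exp(x + z)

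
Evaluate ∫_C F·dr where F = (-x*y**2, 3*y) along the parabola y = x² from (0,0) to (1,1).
4/3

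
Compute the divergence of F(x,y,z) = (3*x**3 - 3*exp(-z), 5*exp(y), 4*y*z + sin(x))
9*x**2 + 4*y + 5*exp(y)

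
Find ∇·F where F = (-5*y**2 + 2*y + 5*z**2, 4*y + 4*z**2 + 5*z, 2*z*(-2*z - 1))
2 - 8*z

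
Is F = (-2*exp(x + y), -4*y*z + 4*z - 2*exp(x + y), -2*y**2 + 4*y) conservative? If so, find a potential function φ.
Yes, F is conservative. φ = -2*y**2*z + 4*y*z - 2*exp(x + y)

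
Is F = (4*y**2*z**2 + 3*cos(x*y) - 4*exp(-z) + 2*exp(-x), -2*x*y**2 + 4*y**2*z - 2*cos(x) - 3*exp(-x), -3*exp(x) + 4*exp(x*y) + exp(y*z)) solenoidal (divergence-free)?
No, ∇·F = (y*(-4*x + 8*z + exp(y*z) - 3*sin(x*y))*exp(x) - 2)*exp(-x)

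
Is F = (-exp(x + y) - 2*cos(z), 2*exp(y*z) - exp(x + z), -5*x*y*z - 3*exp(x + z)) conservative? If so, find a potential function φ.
No, ∇×F = (-5*x*z - 2*y*exp(y*z) + exp(x + z), 5*y*z + 3*exp(x + z) + 2*sin(z), exp(x + y) - exp(x + z)) ≠ 0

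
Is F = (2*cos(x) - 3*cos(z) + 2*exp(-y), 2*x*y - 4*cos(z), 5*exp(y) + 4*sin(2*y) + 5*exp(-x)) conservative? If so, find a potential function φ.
No, ∇×F = (5*exp(y) - 4*sin(z) + 8*cos(2*y), 3*sin(z) + 5*exp(-x), 2*y + 2*exp(-y)) ≠ 0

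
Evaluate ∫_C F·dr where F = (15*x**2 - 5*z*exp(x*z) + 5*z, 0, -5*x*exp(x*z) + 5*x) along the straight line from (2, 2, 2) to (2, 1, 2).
0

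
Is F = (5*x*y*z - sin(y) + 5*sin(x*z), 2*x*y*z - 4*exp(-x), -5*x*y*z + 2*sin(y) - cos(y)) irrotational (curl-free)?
No, ∇×F = (-2*x*y - 5*x*z + sin(y) + 2*cos(y), 5*x*y + 5*x*cos(x*z) + 5*y*z, -5*x*z + 2*y*z + cos(y) + 4*exp(-x))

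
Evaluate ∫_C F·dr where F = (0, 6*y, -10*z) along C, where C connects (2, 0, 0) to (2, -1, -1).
-2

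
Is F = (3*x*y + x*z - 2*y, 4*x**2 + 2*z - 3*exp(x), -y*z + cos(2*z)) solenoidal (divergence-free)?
No, ∇·F = 2*y + z - 2*sin(2*z)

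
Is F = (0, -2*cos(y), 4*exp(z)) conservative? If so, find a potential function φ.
Yes, F is conservative. φ = 4*exp(z) - 2*sin(y)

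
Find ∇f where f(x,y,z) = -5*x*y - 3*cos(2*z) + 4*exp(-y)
(-5*y, -5*x - 4*exp(-y), 6*sin(2*z))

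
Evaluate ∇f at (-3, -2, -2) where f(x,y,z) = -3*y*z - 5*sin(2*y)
(0, 6 - 10*cos(4), 6)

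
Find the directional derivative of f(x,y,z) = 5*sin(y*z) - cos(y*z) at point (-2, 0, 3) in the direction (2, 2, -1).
10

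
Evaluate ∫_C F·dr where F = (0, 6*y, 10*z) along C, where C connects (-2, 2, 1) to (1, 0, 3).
28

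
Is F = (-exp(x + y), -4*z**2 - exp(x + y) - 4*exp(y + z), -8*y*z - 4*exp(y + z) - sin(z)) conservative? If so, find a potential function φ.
Yes, F is conservative. φ = -4*y*z**2 - exp(x + y) - 4*exp(y + z) + cos(z)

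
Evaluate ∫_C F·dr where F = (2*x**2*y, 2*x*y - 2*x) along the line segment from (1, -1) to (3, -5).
20/3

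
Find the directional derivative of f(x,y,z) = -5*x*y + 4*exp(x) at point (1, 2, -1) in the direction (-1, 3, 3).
sqrt(19)*(-4*E - 5)/19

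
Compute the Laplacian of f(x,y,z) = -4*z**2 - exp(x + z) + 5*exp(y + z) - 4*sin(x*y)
4*x**2*sin(x*y) + 4*y**2*sin(x*y) - 2*exp(x + z) + 10*exp(y + z) - 8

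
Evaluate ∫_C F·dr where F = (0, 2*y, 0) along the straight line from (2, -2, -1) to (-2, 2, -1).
0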